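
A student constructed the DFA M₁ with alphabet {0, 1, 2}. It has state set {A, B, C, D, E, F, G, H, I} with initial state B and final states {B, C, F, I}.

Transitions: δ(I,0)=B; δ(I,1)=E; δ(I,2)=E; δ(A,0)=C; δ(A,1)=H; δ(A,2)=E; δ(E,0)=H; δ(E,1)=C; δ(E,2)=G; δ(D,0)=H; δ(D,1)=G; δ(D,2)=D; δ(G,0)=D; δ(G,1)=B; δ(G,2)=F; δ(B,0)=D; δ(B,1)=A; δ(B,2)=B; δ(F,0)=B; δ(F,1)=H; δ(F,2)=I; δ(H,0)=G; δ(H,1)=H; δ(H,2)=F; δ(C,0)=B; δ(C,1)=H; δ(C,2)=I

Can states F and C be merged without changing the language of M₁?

Yes

Initial partition by acceptance: {B,C,F,I} | {A,D,E,G,H}.
Split {B,C,F,I} by δ(·,0) → {C,F,I} and {B}.
Split {C,F,I} by δ(·,2) → {C,F} and {I}.
Split {A,D,E,G,H} by δ(·,0) → {D,E,G,H} and {A}.
Split {D,E,G,H} by δ(·,1) → {D,H} and {E} and {G}.
Split {D,H} by δ(·,0) → {D} and {H}.
The partition is now stable with 8 blocks: {C,F} | {D} | {B} | {I} | {A} | {E} | {G} | {H}.
F and C lie in the same block of the stable partition, so they are equivalent — no string distinguishes them.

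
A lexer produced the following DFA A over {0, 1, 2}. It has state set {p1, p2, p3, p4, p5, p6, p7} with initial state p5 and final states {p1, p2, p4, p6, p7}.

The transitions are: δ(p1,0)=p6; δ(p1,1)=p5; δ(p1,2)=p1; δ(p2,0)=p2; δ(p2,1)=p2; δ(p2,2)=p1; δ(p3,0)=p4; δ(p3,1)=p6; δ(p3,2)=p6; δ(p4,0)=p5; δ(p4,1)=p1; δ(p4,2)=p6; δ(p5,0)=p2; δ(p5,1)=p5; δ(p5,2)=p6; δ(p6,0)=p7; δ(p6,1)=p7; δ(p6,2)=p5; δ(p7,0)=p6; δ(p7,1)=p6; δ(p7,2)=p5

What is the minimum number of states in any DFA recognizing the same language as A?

4

Reachable states from the start: {p1,p2,p5,p6,p7}. Unreachable: {p3,p4} — drop them.
Initial partition by acceptance: {p1,p2,p6,p7} | {p5}.
Split {p1,p2,p6,p7} by δ(·,1) → {p2,p6,p7} and {p1}.
On input 2, block {p2,p6,p7} splits into {p6,p7} and {p2}.
The partition is now stable with 4 blocks: {p6,p7} | {p5} | {p1} | {p2}.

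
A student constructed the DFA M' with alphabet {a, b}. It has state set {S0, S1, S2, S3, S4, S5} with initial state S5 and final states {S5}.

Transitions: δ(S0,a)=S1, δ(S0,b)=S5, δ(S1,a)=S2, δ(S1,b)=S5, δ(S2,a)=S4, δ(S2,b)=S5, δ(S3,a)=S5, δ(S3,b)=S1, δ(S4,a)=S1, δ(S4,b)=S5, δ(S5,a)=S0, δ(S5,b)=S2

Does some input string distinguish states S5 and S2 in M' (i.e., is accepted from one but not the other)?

Yes

Reachable states from the start: {S0,S1,S2,S4,S5}. Unreachable: {S3} — drop them.
Initial partition by acceptance: {S5} | {S0,S1,S2,S4}.
Stable partition: {S5} | {S0,S1,S2,S4} — 2 equivalence classes.
S5 and S2 end up in different blocks, so they are distinguishable. For instance, the string 'ε' is accepted from only S5.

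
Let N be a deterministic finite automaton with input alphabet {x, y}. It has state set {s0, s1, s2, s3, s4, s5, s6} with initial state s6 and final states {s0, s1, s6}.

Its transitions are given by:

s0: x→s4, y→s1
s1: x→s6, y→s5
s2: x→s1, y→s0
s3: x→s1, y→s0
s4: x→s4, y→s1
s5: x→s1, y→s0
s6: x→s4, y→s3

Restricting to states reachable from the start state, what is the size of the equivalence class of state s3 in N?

First remove the unreachable states {s2}; 6 states remain.
Start with accepting vs non-accepting: {s0,s1,s6} | {s3,s4,s5}.
On input x, block {s0,s1,s6} splits into {s0,s6} and {s1}.
On input y, block {s0,s6} splits into {s0} and {s6}.
On input x, block {s3,s4,s5} splits into {s3,s5} and {s4}.
No further refinement is possible. Final partition (5 blocks): {s0} | {s3,s5} | {s1} | {s6} | {s4}.
The equivalence class containing s3 is {s3,s5}, of size 2.

2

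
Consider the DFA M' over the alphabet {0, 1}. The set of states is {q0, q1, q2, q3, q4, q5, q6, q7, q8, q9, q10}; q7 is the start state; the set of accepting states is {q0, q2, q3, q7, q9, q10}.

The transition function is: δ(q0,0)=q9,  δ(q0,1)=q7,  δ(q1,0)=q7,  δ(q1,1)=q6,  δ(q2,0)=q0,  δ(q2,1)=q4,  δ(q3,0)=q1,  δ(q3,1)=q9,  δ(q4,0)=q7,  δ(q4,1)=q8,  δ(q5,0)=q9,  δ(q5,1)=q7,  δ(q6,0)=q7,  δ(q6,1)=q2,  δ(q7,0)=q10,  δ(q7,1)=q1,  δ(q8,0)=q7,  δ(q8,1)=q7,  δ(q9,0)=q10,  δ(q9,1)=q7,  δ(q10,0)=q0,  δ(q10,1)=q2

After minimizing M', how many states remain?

States {q3,q5} cannot be reached from the start state, so discard them.
P0 = {q0,q2,q7,q9,q10} | {q1,q4,q6,q8}.
Refine {q0,q2,q7,q9,q10} on symbol 1: members go to different blocks, giving {q0,q9,q10} and {q2,q7}.
On input 1, block {q1,q4,q6,q8} splits into {q1,q4} and {q6,q8}.
Stable partition: {q0,q9,q10} | {q1,q4} | {q2,q7} | {q6,q8} — 4 equivalence classes.

4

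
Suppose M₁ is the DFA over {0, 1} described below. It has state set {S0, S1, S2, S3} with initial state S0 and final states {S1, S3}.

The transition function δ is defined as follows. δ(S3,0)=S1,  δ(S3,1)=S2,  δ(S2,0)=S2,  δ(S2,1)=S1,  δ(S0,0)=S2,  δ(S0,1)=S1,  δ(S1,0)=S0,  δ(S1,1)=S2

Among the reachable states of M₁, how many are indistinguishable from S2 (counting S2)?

States {S3} cannot be reached from the start state, so discard them.
Initial partition by acceptance: {S1} | {S0,S2}.
No further refinement is possible. Final partition (2 blocks): {S1} | {S0,S2}.
State S2 belongs to the block {S0,S2}, which has 2 states.

2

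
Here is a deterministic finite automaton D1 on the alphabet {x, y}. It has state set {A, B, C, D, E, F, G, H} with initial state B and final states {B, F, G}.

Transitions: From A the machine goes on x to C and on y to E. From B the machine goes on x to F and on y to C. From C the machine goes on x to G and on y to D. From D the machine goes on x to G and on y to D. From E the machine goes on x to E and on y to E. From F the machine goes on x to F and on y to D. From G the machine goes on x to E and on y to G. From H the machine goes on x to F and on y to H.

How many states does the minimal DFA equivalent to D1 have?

4

First remove the unreachable states {A,H}; 6 states remain.
P0 = {B,F,G} | {C,D,E}.
On input x, block {B,F,G} splits into {B,F} and {G}.
Split {C,D,E} by δ(·,x) → {C,D} and {E}.
No further refinement is possible. Final partition (4 blocks): {B,F} | {C,D} | {G} | {E}.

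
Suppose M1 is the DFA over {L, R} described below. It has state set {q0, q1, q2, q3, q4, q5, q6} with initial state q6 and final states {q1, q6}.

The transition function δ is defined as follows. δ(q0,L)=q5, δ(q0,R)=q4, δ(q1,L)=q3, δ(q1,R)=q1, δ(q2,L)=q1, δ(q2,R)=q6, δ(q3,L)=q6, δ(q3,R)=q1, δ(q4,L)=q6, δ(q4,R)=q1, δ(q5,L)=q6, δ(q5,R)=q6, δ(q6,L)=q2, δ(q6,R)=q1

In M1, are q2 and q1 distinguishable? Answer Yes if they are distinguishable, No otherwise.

States {q0,q4,q5} cannot be reached from the start state, so discard them.
Initial partition by acceptance: {q1,q6} | {q2,q3}.
No further refinement is possible. Final partition (2 blocks): {q1,q6} | {q2,q3}.
q2 and q1 end up in different blocks, so they are distinguishable. For instance, the string 'ε' is accepted from only q1.

Yes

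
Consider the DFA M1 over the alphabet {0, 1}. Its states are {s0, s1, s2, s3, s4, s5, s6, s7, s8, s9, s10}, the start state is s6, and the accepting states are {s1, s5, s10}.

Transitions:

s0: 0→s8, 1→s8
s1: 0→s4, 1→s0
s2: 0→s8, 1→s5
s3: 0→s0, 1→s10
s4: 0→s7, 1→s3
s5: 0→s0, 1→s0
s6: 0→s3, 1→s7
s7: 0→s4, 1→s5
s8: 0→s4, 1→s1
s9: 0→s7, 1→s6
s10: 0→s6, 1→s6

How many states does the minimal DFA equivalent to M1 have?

3

First remove the unreachable states {s2,s9}; 9 states remain.
P0 = {s1,s5,s10} | {s0,s3,s4,s6,s7,s8}.
Split {s0,s3,s4,s6,s7,s8} by δ(·,1) → {s0,s4,s6} and {s3,s7,s8}.
No further refinement is possible. Final partition (3 blocks): {s1,s5,s10} | {s0,s4,s6} | {s3,s7,s8}.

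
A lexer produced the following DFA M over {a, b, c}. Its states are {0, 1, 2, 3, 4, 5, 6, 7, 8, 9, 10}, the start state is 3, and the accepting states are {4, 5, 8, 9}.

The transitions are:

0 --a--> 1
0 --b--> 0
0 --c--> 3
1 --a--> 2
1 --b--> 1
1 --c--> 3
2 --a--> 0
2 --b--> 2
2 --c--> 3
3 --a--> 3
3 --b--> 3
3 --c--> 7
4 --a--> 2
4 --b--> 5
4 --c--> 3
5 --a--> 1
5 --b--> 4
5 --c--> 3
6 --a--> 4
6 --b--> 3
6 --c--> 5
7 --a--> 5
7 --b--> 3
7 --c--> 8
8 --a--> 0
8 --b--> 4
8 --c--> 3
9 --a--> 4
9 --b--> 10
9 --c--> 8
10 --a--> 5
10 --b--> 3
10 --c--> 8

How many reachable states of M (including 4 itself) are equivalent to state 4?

3

First remove the unreachable states {6,9,10}; 8 states remain.
Start with accepting vs non-accepting: {4,5,8} | {0,1,2,3,7}.
Refine {0,1,2,3,7} on symbol a: members go to different blocks, giving {0,1,2,3} and {7}.
Split {0,1,2,3} by δ(·,c) → {0,1,2} and {3}.
The partition is now stable with 4 blocks: {4,5,8} | {0,1,2} | {7} | {3}.
The equivalence class containing 4 is {4,5,8}, of size 3.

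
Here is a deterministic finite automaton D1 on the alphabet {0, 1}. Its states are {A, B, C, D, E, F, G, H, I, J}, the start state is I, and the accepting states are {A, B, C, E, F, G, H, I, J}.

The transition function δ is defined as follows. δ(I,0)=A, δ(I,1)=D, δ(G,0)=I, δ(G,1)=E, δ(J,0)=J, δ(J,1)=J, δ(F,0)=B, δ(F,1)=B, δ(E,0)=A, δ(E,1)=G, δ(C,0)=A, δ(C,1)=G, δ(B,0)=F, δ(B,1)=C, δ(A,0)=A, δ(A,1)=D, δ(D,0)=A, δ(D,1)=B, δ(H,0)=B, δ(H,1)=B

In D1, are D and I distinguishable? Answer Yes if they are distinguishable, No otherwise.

Yes

States {H,J} cannot be reached from the start state, so discard them.
P0 = {A,B,C,E,F,G,I} | {D}.
Split {A,B,C,E,F,G,I} by δ(·,1) → {B,C,E,F,G} and {A,I}.
Refine {B,C,E,F,G} on symbol 0: members go to different blocks, giving {C,E,G} and {B,F}.
Refine {B,F} on symbol 1: members go to different blocks, giving {B} and {F}.
The partition is now stable with 5 blocks: {C,E,G} | {D} | {A,I} | {B} | {F}.
D and I end up in different blocks, so they are distinguishable. For instance, the string 'ε' is accepted from only I.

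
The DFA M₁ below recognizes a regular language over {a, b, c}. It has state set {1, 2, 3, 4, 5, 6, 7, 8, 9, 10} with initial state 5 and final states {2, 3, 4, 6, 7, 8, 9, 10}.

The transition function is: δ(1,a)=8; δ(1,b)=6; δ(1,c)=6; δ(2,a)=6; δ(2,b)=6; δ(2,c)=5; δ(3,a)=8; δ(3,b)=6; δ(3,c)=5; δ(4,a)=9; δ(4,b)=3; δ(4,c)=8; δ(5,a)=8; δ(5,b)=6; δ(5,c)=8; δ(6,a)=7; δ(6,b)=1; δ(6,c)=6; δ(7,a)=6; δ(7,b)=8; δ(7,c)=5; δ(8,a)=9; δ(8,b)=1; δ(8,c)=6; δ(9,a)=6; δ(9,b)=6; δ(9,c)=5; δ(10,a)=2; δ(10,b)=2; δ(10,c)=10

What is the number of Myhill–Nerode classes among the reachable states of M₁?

3

Reachable states from the start: {1,5,6,7,8,9}. Unreachable: {2,3,4,10} — drop them.
Initial partition by acceptance: {6,7,8,9} | {1,5}.
Split {6,7,8,9} by δ(·,b) → {6,8} and {7,9}.
The partition is now stable with 3 blocks: {6,8} | {1,5} | {7,9}.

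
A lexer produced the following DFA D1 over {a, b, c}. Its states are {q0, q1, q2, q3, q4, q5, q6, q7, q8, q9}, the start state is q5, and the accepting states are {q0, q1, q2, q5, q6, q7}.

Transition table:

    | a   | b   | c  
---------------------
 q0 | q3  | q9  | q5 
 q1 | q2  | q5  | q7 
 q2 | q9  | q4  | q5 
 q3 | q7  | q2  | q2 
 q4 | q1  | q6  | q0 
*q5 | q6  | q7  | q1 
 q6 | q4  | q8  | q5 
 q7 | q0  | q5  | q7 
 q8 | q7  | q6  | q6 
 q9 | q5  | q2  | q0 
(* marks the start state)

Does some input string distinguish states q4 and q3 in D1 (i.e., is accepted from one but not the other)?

All states are reachable from the start state.
Start with accepting vs non-accepting: {q0,q1,q2,q5,q6,q7} | {q3,q4,q8,q9}.
Split {q0,q1,q2,q5,q6,q7} by δ(·,a) → {q0,q2,q6} and {q1,q5,q7}.
The partition is now stable with 3 blocks: {q0,q2,q6} | {q3,q4,q8,q9} | {q1,q5,q7}.
q4 and q3 lie in the same block of the stable partition, so they are equivalent — no string distinguishes them.

No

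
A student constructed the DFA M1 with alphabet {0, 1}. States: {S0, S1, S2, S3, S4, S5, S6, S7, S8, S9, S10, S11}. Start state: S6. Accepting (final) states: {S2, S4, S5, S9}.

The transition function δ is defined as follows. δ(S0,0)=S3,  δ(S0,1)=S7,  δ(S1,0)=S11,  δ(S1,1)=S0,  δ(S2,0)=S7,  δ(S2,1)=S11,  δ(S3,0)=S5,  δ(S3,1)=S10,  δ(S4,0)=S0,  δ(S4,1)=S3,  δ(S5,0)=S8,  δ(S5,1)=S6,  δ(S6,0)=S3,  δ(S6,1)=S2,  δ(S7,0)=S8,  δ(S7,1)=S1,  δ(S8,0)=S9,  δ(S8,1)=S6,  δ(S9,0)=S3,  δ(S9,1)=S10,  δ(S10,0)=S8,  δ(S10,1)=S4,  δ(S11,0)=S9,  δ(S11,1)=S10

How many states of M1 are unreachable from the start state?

A breadth-first search from the start state visits every state.

0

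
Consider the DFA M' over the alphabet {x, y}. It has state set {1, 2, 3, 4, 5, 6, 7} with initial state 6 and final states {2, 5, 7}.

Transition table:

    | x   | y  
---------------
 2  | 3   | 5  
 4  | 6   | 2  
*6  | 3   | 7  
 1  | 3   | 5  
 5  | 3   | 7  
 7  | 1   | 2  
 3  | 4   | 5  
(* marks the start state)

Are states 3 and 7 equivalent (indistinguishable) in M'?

Start with accepting vs non-accepting: {2,5,7} | {1,3,4,6}.
The partition is now stable with 2 blocks: {2,5,7} | {1,3,4,6}.
3 and 7 end up in different blocks, so they are distinguishable. For instance, the string 'ε' is accepted from only 7.

No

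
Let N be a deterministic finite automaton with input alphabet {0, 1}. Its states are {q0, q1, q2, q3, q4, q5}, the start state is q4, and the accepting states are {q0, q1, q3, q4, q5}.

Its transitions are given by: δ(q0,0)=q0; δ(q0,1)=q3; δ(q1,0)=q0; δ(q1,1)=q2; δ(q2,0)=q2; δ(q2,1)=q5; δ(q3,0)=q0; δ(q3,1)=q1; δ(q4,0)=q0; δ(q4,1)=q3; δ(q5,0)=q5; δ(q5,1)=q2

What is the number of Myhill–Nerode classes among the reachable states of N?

5

Every state is reachable, so we keep all 6.
Start with accepting vs non-accepting: {q0,q1,q3,q4,q5} | {q2}.
On input 1, block {q0,q1,q3,q4,q5} splits into {q0,q3,q4} and {q1,q5}.
Split {q0,q3,q4} by δ(·,1) → {q0,q4} and {q3}.
Split {q1,q5} by δ(·,0) → {q1} and {q5}.
The partition is now stable with 5 blocks: {q0,q4} | {q2} | {q1} | {q3} | {q5}.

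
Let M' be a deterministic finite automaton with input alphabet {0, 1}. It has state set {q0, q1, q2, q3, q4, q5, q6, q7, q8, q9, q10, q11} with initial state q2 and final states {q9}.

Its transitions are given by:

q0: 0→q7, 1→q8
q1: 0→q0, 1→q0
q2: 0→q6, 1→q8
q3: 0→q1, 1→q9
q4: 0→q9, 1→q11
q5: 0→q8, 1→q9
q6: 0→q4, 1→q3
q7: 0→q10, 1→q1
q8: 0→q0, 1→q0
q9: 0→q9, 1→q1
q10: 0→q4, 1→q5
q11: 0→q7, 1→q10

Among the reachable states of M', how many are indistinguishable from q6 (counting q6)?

All states are reachable from the start state.
P0 = {q9} | {q0,q1,q2,q3,q4,q5,q6,q7,q8,q10,q11}.
On input 0, block {q0,q1,q2,q3,q4,q5,q6,q7,q8,q10,q11} splits into {q0,q1,q2,q3,q5,q6,q7,q8,q10,q11} and {q4}.
Refine {q0,q1,q2,q3,q5,q6,q7,q8,q10,q11} on symbol 0: members go to different blocks, giving {q0,q1,q2,q3,q5,q7,q8,q11} and {q6,q10}.
On input 0, block {q0,q1,q2,q3,q5,q7,q8,q11} splits into {q0,q1,q3,q5,q8,q11} and {q2,q7}.
On input 0, block {q0,q1,q3,q5,q8,q11} splits into {q1,q3,q5,q8} and {q0,q11}.
Refine {q1,q3,q5,q8} on symbol 0: members go to different blocks, giving {q1,q8} and {q3,q5}.
On input 1, block {q0,q11} splits into {q0} and {q11}.
Stable partition: {q9} | {q1,q8} | {q4} | {q6,q10} | {q2,q7} | {q0} | {q3,q5} | {q11} — 8 equivalence classes.
The equivalence class containing q6 is {q6,q10}, of size 2.

2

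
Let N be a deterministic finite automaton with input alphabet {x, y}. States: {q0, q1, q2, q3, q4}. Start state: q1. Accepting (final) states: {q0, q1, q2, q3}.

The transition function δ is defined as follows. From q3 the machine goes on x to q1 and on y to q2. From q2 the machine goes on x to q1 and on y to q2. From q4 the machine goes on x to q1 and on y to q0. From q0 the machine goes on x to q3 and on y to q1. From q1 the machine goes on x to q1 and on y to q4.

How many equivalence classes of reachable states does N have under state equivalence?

4

P0 = {q0,q1,q2,q3} | {q4}.
Split {q0,q1,q2,q3} by δ(·,y) → {q0,q2,q3} and {q1}.
Refine {q0,q2,q3} on symbol x: members go to different blocks, giving {q2,q3} and {q0}.
Stable partition: {q2,q3} | {q4} | {q1} | {q0} — 4 equivalence classes.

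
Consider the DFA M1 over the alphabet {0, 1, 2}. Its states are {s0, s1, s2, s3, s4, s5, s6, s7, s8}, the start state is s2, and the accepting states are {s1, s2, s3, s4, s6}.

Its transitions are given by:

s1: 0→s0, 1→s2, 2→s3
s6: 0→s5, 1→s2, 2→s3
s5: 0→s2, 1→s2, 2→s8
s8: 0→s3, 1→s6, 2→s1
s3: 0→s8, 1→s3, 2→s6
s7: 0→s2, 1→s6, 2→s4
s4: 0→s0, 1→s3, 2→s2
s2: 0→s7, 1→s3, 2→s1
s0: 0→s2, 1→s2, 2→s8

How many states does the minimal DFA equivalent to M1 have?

Every state is reachable, so we keep all 9.
Start with accepting vs non-accepting: {s1,s2,s3,s4,s6} | {s0,s5,s7,s8}.
Split {s0,s5,s7,s8} by δ(·,2) → {s0,s5} and {s7,s8}.
Refine {s1,s2,s3,s4,s6} on symbol 0: members go to different blocks, giving {s1,s4,s6} and {s2,s3}.
The partition is now stable with 4 blocks: {s1,s4,s6} | {s0,s5} | {s7,s8} | {s2,s3}.

4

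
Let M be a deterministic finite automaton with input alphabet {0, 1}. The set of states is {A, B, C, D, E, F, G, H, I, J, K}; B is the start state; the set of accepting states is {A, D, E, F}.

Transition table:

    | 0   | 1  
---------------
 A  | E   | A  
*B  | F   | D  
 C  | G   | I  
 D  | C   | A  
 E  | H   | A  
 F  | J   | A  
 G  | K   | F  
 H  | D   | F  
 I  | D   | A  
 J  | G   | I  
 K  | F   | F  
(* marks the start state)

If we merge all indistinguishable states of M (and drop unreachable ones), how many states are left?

Start with accepting vs non-accepting: {A,D,E,F} | {B,C,G,H,I,J,K}.
Refine {A,D,E,F} on symbol 0: members go to different blocks, giving {D,E,F} and {A}.
Split {B,C,G,H,I,J,K} by δ(·,0) → {B,H,I,K} and {C,G,J}.
On input 0, block {D,E,F} splits into {D,F} and {E}.
Refine {B,H,I,K} on symbol 1: members go to different blocks, giving {B,H,K} and {I}.
On input 0, block {C,G,J} splits into {C,J} and {G}.
Stable partition: {D,F} | {B,H,K} | {A} | {C,J} | {E} | {I} | {G} — 7 equivalence classes.

7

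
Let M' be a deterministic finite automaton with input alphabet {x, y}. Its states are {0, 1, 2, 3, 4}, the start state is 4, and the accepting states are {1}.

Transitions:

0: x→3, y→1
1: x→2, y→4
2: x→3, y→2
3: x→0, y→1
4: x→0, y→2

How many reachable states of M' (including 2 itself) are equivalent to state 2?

2

All states are reachable from the start state.
P0 = {1} | {0,2,3,4}.
Refine {0,2,3,4} on symbol y: members go to different blocks, giving {0,3} and {2,4}.
No further refinement is possible. Final partition (3 blocks): {1} | {0,3} | {2,4}.
The equivalence class containing 2 is {2,4}, of size 2.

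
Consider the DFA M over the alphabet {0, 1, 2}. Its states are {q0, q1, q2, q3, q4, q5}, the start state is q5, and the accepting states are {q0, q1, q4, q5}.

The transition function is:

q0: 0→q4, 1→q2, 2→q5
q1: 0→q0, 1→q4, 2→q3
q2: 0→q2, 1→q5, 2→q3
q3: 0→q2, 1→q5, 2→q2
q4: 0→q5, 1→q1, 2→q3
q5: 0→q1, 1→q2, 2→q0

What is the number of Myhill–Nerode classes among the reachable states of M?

Every state is reachable, so we keep all 6.
P0 = {q0,q1,q4,q5} | {q2,q3}.
Split {q0,q1,q4,q5} by δ(·,1) → {q0,q5} and {q1,q4}.
Stable partition: {q0,q5} | {q2,q3} | {q1,q4} — 3 equivalence classes.

3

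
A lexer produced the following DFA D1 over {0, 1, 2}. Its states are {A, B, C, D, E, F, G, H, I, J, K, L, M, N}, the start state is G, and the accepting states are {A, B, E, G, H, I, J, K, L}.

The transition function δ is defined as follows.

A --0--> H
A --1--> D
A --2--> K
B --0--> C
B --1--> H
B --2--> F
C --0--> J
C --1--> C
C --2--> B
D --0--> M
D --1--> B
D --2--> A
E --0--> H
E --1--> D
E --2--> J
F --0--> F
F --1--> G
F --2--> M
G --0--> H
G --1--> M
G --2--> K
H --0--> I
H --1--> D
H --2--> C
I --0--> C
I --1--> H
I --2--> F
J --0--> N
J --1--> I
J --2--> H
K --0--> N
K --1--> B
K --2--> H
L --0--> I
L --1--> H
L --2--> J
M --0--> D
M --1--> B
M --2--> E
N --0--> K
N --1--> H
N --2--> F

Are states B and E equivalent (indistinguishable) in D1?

First remove the unreachable states {L}; 13 states remain.
P0 = {A,B,E,G,H,I,J,K} | {C,D,F,M,N}.
On input 0, block {A,B,E,G,H,I,J,K} splits into {A,E,G,H} and {B,I,J,K}.
On input 0, block {A,E,G,H} splits into {A,E,G} and {H}.
Refine {C,D,F,M,N} on symbol 0: members go to different blocks, giving {D,F,M} and {C,N}.
Refine {D,F,M} on symbol 1: members go to different blocks, giving {D,M} and {F}.
On input 1, block {B,I,J,K} splits into {B,I} and {J,K}.
Refine {C,N} on symbol 1: members go to different blocks, giving {C} and {N}.
Stable partition: {A,E,G} | {D,M} | {B,I} | {H} | {C} | {F} | {J,K} | {N} — 8 equivalence classes.
B and E end up in different blocks, so they are distinguishable. For instance, the string '0' is accepted from only E.

No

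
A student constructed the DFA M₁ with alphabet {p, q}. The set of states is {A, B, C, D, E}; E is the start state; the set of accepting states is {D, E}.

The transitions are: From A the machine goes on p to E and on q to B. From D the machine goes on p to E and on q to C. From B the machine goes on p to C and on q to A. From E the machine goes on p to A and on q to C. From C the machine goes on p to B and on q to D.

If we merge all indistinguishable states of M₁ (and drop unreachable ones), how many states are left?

All states are reachable from the start state.
Start with accepting vs non-accepting: {D,E} | {A,B,C}.
On input p, block {D,E} splits into {D} and {E}.
Refine {A,B,C} on symbol p: members go to different blocks, giving {B,C} and {A}.
Refine {B,C} on symbol q: members go to different blocks, giving {B} and {C}.
Stable partition: {D} | {B} | {E} | {A} | {C} — 5 equivalence classes.

5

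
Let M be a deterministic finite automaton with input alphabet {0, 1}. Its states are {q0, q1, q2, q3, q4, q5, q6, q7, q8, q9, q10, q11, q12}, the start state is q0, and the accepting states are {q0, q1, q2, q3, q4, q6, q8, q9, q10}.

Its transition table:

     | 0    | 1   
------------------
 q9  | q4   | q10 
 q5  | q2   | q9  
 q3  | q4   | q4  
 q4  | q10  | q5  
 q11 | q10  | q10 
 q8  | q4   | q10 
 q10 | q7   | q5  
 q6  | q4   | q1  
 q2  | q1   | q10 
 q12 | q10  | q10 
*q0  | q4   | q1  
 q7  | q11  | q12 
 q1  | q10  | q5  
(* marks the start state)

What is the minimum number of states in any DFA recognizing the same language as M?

7

States {q3,q6,q8} cannot be reached from the start state, so discard them.
P0 = {q0,q1,q2,q4,q9,q10} | {q5,q7,q11,q12}.
Split {q0,q1,q2,q4,q9,q10} by δ(·,0) → {q0,q1,q2,q4,q9} and {q10}.
On input 0, block {q0,q1,q2,q4,q9} splits into {q0,q2,q9} and {q1,q4}.
On input 1, block {q0,q2,q9} splits into {q2,q9} and {q0}.
Refine {q5,q7,q11,q12} on symbol 0: members go to different blocks, giving {q11,q12} and {q5} and {q7}.
Stable partition: {q2,q9} | {q11,q12} | {q10} | {q1,q4} | {q0} | {q5} | {q7} — 7 equivalence classes.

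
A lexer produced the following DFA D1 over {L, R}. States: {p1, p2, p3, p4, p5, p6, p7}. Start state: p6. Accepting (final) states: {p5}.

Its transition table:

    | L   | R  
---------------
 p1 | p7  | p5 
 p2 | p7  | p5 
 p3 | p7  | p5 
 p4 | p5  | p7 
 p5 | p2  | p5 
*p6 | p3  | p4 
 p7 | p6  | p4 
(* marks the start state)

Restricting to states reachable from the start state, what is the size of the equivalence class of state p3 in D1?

2

First remove the unreachable states {p1}; 6 states remain.
Start with accepting vs non-accepting: {p5} | {p2,p3,p4,p6,p7}.
On input L, block {p2,p3,p4,p6,p7} splits into {p2,p3,p6,p7} and {p4}.
Split {p2,p3,p6,p7} by δ(·,R) → {p2,p3} and {p6,p7}.
On input L, block {p6,p7} splits into {p6} and {p7}.
No further refinement is possible. Final partition (5 blocks): {p5} | {p2,p3} | {p4} | {p6} | {p7}.
State p3 belongs to the block {p2,p3}, which has 2 states.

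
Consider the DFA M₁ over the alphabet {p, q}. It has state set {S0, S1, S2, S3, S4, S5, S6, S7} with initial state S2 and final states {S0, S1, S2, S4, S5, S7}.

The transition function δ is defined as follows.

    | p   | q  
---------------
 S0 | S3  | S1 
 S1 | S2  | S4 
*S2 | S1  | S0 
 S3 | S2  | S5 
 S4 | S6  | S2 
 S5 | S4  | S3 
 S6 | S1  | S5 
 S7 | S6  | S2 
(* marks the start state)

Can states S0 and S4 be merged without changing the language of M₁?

Yes

First remove the unreachable states {S7}; 7 states remain.
P0 = {S0,S1,S2,S4,S5} | {S3,S6}.
Split {S0,S1,S2,S4,S5} by δ(·,p) → {S1,S2,S5} and {S0,S4}.
Split {S1,S2,S5} by δ(·,p) → {S1,S2} and {S5}.
Stable partition: {S1,S2} | {S3,S6} | {S0,S4} | {S5} — 4 equivalence classes.
S0 and S4 lie in the same block of the stable partition, so they are equivalent — no string distinguishes them.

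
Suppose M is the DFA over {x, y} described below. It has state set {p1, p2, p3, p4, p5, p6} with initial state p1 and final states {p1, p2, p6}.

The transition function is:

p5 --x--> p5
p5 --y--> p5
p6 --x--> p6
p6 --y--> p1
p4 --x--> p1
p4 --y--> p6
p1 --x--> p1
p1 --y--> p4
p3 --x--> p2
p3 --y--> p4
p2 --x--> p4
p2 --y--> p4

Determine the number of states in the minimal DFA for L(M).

Reachable states from the start: {p1,p4,p6}. Unreachable: {p2,p3,p5} — drop them.
Initial partition by acceptance: {p1,p6} | {p4}.
Split {p1,p6} by δ(·,y) → {p1} and {p6}.
Stable partition: {p1} | {p4} | {p6} — 3 equivalence classes.

3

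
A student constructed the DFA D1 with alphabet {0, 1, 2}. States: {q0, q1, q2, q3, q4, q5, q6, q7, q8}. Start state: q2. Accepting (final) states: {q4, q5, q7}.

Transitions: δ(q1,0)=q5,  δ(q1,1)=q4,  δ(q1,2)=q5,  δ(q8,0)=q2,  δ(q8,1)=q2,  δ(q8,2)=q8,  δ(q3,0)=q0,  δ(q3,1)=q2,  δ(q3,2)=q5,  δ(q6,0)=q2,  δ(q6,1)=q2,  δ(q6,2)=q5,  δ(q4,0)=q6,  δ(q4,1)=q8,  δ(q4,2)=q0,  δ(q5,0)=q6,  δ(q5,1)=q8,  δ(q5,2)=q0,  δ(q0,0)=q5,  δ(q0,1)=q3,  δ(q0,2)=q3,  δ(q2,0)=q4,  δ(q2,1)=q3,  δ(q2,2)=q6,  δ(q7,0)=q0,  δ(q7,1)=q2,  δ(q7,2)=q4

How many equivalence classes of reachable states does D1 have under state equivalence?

4

States {q1,q7} cannot be reached from the start state, so discard them.
P0 = {q4,q5} | {q0,q2,q3,q6,q8}.
On input 0, block {q0,q2,q3,q6,q8} splits into {q3,q6,q8} and {q0,q2}.
Split {q3,q6,q8} by δ(·,2) → {q3,q6} and {q8}.
The partition is now stable with 4 blocks: {q4,q5} | {q3,q6} | {q0,q2} | {q8}.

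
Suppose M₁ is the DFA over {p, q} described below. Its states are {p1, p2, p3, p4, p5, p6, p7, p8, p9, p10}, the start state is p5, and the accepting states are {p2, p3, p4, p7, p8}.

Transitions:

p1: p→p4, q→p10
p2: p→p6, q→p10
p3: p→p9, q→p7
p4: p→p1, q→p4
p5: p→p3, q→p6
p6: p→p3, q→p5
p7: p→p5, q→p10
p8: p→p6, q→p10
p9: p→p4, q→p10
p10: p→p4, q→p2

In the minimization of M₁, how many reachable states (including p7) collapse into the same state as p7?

2

Reachable states from the start: {p1,p2,p3,p4,p5,p6,p7,p9,p10}. Unreachable: {p8} — drop them.
Start with accepting vs non-accepting: {p2,p3,p4,p7} | {p1,p5,p6,p9,p10}.
Refine {p2,p3,p4,p7} on symbol q: members go to different blocks, giving {p2,p7} and {p3,p4}.
Refine {p1,p5,p6,p9,p10} on symbol q: members go to different blocks, giving {p1,p5,p6,p9} and {p10}.
On input q, block {p1,p5,p6,p9} splits into {p1,p9} and {p5,p6}.
Refine {p3,p4} on symbol q: members go to different blocks, giving {p3} and {p4}.
Stable partition: {p2,p7} | {p1,p9} | {p3} | {p10} | {p5,p6} | {p4} — 6 equivalence classes.
State p7 belongs to the block {p2,p7}, which has 2 states.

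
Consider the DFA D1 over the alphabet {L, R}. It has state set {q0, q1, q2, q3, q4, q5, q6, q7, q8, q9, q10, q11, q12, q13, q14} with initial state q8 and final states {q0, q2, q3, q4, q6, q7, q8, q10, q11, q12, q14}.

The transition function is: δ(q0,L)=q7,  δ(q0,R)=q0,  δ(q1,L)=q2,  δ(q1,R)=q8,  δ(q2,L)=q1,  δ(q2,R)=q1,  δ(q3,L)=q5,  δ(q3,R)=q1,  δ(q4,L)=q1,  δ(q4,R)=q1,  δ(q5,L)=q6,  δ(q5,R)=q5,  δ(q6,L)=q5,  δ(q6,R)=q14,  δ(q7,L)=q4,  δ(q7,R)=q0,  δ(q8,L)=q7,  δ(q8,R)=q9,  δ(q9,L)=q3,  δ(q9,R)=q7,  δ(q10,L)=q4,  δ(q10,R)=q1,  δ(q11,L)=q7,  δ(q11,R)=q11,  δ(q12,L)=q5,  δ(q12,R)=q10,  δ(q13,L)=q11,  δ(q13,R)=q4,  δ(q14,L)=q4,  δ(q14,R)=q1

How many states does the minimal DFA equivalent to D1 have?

States {q10,q11,q12,q13} cannot be reached from the start state, so discard them.
P0 = {q0,q2,q3,q4,q6,q7,q8,q14} | {q1,q5,q9}.
On input L, block {q0,q2,q3,q4,q6,q7,q8,q14} splits into {q0,q7,q8,q14} and {q2,q3,q4,q6}.
On input L, block {q0,q7,q8,q14} splits into {q0,q8} and {q7,q14}.
Refine {q0,q8} on symbol R: members go to different blocks, giving {q0} and {q8}.
Split {q1,q5,q9} by δ(·,R) → {q1} and {q5} and {q9}.
Split {q2,q3,q4,q6} by δ(·,L) → {q2,q4} and {q3,q6}.
On input R, block {q7,q14} splits into {q7} and {q14}.
Refine {q3,q6} on symbol R: members go to different blocks, giving {q3} and {q6}.
The partition is now stable with 10 blocks: {q0} | {q1} | {q2,q4} | {q7} | {q8} | {q5} | {q9} | {q3} | {q14} | {q6}.

10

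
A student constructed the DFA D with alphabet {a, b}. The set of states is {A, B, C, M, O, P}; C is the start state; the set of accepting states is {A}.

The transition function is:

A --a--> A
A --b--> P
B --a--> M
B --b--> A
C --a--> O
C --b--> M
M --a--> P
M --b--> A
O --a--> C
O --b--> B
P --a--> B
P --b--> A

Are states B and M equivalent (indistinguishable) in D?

Every state is reachable, so we keep all 6.
Initial partition by acceptance: {A} | {B,C,M,O,P}.
On input b, block {B,C,M,O,P} splits into {B,M,P} and {C,O}.
The partition is now stable with 3 blocks: {A} | {B,M,P} | {C,O}.
B and M lie in the same block of the stable partition, so they are equivalent — no string distinguishes them.

Yes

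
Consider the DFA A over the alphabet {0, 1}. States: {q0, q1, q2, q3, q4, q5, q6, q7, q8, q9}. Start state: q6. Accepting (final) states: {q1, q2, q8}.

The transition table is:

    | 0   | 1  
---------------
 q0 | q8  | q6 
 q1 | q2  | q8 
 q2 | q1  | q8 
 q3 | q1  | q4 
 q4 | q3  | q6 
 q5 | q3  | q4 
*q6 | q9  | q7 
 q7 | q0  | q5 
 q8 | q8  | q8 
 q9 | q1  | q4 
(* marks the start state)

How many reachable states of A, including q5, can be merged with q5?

Initial partition by acceptance: {q1,q2,q8} | {q0,q3,q4,q5,q6,q7,q9}.
Refine {q0,q3,q4,q5,q6,q7,q9} on symbol 0: members go to different blocks, giving {q4,q5,q6,q7} and {q0,q3,q9}.
Stable partition: {q1,q2,q8} | {q4,q5,q6,q7} | {q0,q3,q9} — 3 equivalence classes.
The equivalence class containing q5 is {q4,q5,q6,q7}, of size 4.

4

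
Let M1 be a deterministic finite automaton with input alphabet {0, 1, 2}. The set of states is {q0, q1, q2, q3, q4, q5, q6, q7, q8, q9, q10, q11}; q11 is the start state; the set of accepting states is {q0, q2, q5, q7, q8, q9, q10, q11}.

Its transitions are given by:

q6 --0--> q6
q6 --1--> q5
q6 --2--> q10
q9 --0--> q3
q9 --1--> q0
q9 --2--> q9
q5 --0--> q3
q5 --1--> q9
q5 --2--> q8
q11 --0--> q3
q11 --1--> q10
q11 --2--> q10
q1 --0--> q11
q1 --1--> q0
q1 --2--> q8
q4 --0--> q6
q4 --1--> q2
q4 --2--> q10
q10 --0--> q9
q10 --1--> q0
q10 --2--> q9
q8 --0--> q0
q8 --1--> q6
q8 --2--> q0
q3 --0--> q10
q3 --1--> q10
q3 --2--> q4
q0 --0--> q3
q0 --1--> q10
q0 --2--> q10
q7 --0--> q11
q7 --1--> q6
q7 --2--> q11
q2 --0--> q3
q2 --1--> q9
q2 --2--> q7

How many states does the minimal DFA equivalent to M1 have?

7

First remove the unreachable states {q1}; 11 states remain.
P0 = {q0,q2,q5,q7,q8,q9,q10,q11} | {q3,q4,q6}.
On input 0, block {q0,q2,q5,q7,q8,q9,q10,q11} splits into {q0,q2,q5,q9,q11} and {q7,q8,q10}.
Split {q0,q2,q5,q9,q11} by δ(·,1) → {q2,q5,q9} and {q0,q11}.
On input 1, block {q2,q5,q9} splits into {q2,q5} and {q9}.
Refine {q3,q4,q6} on symbol 0: members go to different blocks, giving {q4,q6} and {q3}.
Split {q7,q8,q10} by δ(·,0) → {q7,q8} and {q10}.
Stable partition: {q2,q5} | {q4,q6} | {q7,q8} | {q0,q11} | {q9} | {q3} | {q10} — 7 equivalence classes.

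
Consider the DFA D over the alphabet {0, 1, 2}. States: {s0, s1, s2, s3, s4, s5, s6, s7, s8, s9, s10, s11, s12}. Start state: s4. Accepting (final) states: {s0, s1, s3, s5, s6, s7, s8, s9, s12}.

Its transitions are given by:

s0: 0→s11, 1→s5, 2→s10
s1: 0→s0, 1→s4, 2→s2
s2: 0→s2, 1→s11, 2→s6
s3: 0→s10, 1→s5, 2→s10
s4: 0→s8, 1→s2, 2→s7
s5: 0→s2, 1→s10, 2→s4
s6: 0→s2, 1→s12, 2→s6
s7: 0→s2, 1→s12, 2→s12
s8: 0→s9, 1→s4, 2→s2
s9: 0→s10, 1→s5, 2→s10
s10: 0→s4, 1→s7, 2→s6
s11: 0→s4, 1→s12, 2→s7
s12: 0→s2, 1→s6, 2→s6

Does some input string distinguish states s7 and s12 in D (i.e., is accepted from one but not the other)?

No

First remove the unreachable states {s0,s1,s3}; 10 states remain.
Initial partition by acceptance: {s5,s6,s7,s8,s9,s12} | {s2,s4,s10,s11}.
On input 0, block {s5,s6,s7,s8,s9,s12} splits into {s5,s6,s7,s9,s12} and {s8}.
Split {s5,s6,s7,s9,s12} by δ(·,1) → {s6,s7,s9,s12} and {s5}.
On input 1, block {s6,s7,s9,s12} splits into {s6,s7,s12} and {s9}.
Split {s2,s4,s10,s11} by δ(·,0) → {s2,s10,s11} and {s4}.
On input 0, block {s2,s10,s11} splits into {s10,s11} and {s2}.
Stable partition: {s6,s7,s12} | {s10,s11} | {s8} | {s5} | {s9} | {s4} | {s2} — 7 equivalence classes.
s7 and s12 lie in the same block of the stable partition, so they are equivalent — no string distinguishes them.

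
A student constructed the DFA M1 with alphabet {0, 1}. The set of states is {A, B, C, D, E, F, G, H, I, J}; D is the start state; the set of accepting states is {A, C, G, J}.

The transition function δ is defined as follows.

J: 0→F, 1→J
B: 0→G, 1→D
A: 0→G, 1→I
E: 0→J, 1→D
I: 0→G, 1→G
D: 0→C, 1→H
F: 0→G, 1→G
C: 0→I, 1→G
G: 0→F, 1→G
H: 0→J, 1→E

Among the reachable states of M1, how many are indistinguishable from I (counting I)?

Reachable states from the start: {C,D,E,F,G,H,I,J}. Unreachable: {A,B} — drop them.
Start with accepting vs non-accepting: {C,G,J} | {D,E,F,H,I}.
Refine {D,E,F,H,I} on symbol 1: members go to different blocks, giving {D,E,H} and {F,I}.
Stable partition: {C,G,J} | {D,E,H} | {F,I} — 3 equivalence classes.
State I belongs to the block {F,I}, which has 2 states.

2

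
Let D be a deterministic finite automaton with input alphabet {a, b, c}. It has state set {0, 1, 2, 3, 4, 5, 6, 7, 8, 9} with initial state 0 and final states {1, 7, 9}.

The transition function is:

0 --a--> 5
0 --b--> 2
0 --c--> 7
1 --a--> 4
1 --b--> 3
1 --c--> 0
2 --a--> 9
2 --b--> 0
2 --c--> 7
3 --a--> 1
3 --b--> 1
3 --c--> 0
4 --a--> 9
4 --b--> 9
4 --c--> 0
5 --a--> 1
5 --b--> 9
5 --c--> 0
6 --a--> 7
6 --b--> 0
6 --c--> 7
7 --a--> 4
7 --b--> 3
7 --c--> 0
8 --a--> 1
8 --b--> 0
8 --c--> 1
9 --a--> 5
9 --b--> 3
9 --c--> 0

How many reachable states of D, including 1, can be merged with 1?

3

States {6,8} cannot be reached from the start state, so discard them.
Start with accepting vs non-accepting: {1,7,9} | {0,2,3,4,5}.
Split {0,2,3,4,5} by δ(·,a) → {2,3,4,5} and {0}.
Refine {2,3,4,5} on symbol b: members go to different blocks, giving {3,4,5} and {2}.
No further refinement is possible. Final partition (4 blocks): {1,7,9} | {3,4,5} | {0} | {2}.
State 1 belongs to the block {1,7,9}, which has 3 states.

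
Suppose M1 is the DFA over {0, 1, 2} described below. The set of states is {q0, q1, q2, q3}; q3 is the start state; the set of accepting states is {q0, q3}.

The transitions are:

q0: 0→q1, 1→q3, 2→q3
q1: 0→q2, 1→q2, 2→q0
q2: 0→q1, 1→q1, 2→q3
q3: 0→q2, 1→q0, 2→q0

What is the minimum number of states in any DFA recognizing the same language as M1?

2

P0 = {q0,q3} | {q1,q2}.
The partition is now stable with 2 blocks: {q0,q3} | {q1,q2}.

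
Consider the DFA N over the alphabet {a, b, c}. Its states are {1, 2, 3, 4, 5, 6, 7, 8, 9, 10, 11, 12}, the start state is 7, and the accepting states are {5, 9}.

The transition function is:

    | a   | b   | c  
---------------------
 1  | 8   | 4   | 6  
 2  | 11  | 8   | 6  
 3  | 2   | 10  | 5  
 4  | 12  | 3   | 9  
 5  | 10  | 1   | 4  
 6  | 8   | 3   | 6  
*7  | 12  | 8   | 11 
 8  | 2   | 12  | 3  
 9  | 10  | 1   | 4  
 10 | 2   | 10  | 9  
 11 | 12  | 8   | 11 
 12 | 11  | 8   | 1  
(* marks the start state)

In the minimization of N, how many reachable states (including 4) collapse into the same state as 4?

3

P0 = {5,9} | {1,2,3,4,6,7,8,10,11,12}.
Split {1,2,3,4,6,7,8,10,11,12} by δ(·,c) → {1,2,6,7,8,11,12} and {3,4,10}.
On input b, block {1,2,6,7,8,11,12} splits into {2,7,8,11,12} and {1,6}.
Refine {2,7,8,11,12} on symbol c: members go to different blocks, giving {2,12} and {7,11} and {8}.
Stable partition: {5,9} | {2,12} | {3,4,10} | {1,6} | {7,11} | {8} — 6 equivalence classes.
State 4 belongs to the block {3,4,10}, which has 3 states.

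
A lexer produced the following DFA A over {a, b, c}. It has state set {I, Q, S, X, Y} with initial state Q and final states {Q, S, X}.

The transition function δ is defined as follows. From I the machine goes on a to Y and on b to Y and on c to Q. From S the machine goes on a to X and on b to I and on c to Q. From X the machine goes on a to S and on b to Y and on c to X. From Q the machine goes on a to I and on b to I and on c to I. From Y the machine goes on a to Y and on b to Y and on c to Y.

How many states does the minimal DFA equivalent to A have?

States {S,X} cannot be reached from the start state, so discard them.
Start with accepting vs non-accepting: {Q} | {I,Y}.
On input c, block {I,Y} splits into {I} and {Y}.
No further refinement is possible. Final partition (3 blocks): {Q} | {I} | {Y}.

3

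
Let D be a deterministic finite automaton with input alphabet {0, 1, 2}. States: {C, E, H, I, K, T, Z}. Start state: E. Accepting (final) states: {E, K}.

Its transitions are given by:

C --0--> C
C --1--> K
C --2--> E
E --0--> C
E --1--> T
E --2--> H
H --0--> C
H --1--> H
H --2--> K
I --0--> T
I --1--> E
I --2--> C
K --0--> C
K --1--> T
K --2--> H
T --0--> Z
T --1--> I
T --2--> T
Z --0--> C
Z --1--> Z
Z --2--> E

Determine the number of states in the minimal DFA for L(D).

Start with accepting vs non-accepting: {E,K} | {C,H,I,T,Z}.
Refine {C,H,I,T,Z} on symbol 1: members go to different blocks, giving {H,T,Z} and {C,I}.
On input 0, block {H,T,Z} splits into {H,Z} and {T}.
On input 0, block {C,I} splits into {I} and {C}.
The partition is now stable with 5 blocks: {E,K} | {H,Z} | {I} | {T} | {C}.

5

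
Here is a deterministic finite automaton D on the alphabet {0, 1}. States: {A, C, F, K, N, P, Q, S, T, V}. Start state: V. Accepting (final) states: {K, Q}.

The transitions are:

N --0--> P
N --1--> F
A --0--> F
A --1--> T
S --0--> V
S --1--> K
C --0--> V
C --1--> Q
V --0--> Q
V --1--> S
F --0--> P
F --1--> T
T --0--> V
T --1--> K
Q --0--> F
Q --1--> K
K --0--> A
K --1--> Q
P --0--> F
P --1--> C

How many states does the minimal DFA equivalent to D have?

Reachable states from the start: {A,C,F,K,P,Q,S,T,V}. Unreachable: {N} — drop them.
Initial partition by acceptance: {K,Q} | {A,C,F,P,S,T,V}.
Refine {A,C,F,P,S,T,V} on symbol 0: members go to different blocks, giving {A,C,F,P,S,T} and {V}.
Split {A,C,F,P,S,T} by δ(·,0) → {C,S,T} and {A,F,P}.
No further refinement is possible. Final partition (4 blocks): {K,Q} | {C,S,T} | {V} | {A,F,P}.

4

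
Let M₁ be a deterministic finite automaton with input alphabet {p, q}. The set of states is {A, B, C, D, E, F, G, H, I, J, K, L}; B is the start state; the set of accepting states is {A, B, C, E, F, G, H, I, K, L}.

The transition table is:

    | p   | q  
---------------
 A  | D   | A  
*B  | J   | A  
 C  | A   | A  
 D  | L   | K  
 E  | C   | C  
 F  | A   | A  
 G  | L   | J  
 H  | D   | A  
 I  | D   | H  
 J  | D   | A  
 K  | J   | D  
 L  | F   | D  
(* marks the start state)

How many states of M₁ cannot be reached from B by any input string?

No path from B leads to C, E, G, H, I; the other 7 states are all reachable.

5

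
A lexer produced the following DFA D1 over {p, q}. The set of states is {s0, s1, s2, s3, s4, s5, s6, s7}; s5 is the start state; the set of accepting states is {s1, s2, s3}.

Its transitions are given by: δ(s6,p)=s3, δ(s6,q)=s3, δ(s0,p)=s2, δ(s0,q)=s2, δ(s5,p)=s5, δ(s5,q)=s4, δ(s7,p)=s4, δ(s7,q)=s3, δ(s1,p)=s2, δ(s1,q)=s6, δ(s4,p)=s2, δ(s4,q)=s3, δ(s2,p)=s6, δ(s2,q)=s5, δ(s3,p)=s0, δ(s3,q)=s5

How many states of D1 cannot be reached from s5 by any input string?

2

BFS from s5 reaches {s0, s2, s3, s4, s5, s6}; the 2 state(s) s1, s7 are never visited.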